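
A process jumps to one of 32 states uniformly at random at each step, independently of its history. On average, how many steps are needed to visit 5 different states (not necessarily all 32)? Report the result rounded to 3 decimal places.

Going from k to k+1 distinct takes a geometric number of steps with mean 32/(32-k).
Sum over k = 0,...,4: E = 32/32 + 32/31 + 32/30 + 32/29 + 32/28 = 5.3452.

5.345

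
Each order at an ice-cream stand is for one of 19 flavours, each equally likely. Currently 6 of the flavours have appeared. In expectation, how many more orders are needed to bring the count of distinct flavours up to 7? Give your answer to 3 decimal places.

1.462

With k distinct flavours already seen, the next new one takes an expected 19/(19-k) orders.
Only the k = 6 term is needed: E = 19/13 = 1.4615.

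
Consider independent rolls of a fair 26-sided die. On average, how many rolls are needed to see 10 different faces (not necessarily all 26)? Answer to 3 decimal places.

12.316

With k distinct faces already seen, the next new one arrives after an expected 26/(26-k) rolls.
Sum over k = 0,...,9: E = 26/26 + 26/25 + 26/24 + ... + 26/18 + 26/17 = 12.3160.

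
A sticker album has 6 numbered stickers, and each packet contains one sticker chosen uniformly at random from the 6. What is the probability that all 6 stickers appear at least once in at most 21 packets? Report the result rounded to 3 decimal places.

Let A_i be the event that sticker i is missing after 21 packets. By inclusion–exclusion on the A_i,
P(all seen) = Σ_{j=0}^{6} (-1)^j C(6,j)((6-j)/6)^21
= 1.0000 - 0.1304 + 0.0030 - 0.0000 + 0.0000 - 0.0000 + 0.0000
= 0.8726.

0.873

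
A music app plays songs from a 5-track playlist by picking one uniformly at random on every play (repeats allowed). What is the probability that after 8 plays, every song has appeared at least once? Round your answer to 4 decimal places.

By inclusion–exclusion over which songs are missing,
P(all seen) = Σ_{j=0}^{5} (-1)^j C(5,j)((5-j)/5)^8
= 1.00000 - 0.83886 + 0.16796 - 0.00655 + 0.00001 - 0.00000
= 0.32256.

0.3226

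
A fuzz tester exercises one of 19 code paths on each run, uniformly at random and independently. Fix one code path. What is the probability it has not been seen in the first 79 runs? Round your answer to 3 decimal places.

On each run the fixed code path fails to appear with probability 18/19.
P(still missing after 79) = (18/19)^79 = 0.0140.

0.014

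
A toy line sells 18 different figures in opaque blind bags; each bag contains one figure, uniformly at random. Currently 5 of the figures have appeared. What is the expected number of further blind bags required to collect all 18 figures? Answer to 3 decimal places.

The wait to go from k to k+1 distinct figures is geometric with mean 18/(18-k).
Sum over k = 5,...,17: E = 18/13 + 18/12 + 18/11 + ... + 18/2 + 18/1 = 57.2424.

57.242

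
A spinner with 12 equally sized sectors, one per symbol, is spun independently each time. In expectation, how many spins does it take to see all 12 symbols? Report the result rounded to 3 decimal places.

Split into phases: going from k distinct to k+1 distinct takes on average 12/(12-k) spins.
E[T] = 12/12 + 12/11 + 12/10 + ... + 12/2 + 12/1 = 12·H_{12}.
H_{12} = 3.1032, so E[T] = 37.2385.

37.239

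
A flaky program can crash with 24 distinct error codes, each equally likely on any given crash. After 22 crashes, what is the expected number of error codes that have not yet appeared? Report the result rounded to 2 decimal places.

For each error code, P(unseen after 22) = (23/24)^22 = 0.392.
By linearity of expectation, E[unseen] = 24·(23/24)^22 = 9.410.

9.41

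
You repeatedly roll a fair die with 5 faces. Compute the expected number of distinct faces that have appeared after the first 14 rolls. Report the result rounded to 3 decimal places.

For each face, P(seen in 14 rolls) = 1 - (4/5)^14 = 0.9560.
By linearity of expectation, E[distinct seen] = 5·(1 - (4/5)^14) = 4.7801.

4.780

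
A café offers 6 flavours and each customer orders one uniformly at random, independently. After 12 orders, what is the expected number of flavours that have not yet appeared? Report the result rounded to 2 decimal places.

For each flavour, P(unseen after 12) = (5/6)^12 = 0.112.
By linearity of expectation, E[unseen] = 6·(5/6)^12 = 0.673.

0.67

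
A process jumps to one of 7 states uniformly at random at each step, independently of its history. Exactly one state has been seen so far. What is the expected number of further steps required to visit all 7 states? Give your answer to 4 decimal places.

17.1500

From k distinct to k+1 distinct takes on average 7/(7-k) steps.
Sum over k = 1,...,6: E = 7/6 + 7/5 + 7/4 + 7/3 + 7/2 + 7/1 = 17.15000.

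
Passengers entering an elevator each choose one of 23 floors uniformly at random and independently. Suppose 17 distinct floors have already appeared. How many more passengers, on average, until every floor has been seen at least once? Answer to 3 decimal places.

56.350

From k distinct to k+1 distinct takes on average 23/(23-k) passengers.
Sum over k = 17,...,22: E = 23/6 + 23/5 + 23/4 + 23/3 + 23/2 + 23/1 = 56.3500.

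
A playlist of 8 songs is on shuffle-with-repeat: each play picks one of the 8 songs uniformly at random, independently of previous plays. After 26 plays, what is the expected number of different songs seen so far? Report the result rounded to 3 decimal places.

For each song, P(seen in 26 plays) = 1 - (7/8)^26 = 0.9689.
By linearity of expectation, E[distinct seen] = 8·(1 - (7/8)^26) = 7.7515.

7.752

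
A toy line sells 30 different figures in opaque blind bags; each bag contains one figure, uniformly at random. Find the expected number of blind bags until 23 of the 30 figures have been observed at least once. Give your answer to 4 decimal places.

Going from k to k+1 distinct takes a geometric number of blind bags with mean 30/(30-k).
Sum over k = 0,...,22: E = 30/30 + 30/29 + 30/28 + ... + 30/9 + 30/8 = 42.06390.

42.0639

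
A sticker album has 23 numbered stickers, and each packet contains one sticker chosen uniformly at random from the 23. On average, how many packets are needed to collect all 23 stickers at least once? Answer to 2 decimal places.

85.89

The wait to go from k to k+1 distinct stickers is geometric with mean 23/(23-k).
E[T] = 23/23 + 23/22 + 23/21 + ... + 23/2 + 23/1 = 23·H_{23}.
H_{23} = 3.734, so E[T] = 85.889.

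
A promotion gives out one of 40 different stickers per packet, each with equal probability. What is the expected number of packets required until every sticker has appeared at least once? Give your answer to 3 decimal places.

171.142

After k distinct stickers have appeared, the next packet gives a new one with probability (40-k)/40, so the expected wait for the (k+1)-th is 40/(40-k).
E[T] = 40/40 + 40/39 + 40/38 + ... + 40/2 + 40/1 = 40·H_{40}.
H_{40} = 4.2785, so E[T] = 171.1417.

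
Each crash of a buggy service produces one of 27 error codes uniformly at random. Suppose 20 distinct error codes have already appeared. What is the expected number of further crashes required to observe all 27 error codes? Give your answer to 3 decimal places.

70.007

With k distinct error codes already seen, the next new one takes an expected 27/(27-k) crashes.
Sum over k = 20,...,26: E = 27/7 + 27/6 + 27/5 + ... + 27/2 + 27/1 = 70.0071.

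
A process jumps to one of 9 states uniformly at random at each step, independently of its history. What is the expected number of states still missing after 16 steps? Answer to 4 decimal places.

1.3671

For each state, P(unseen after 16) = (8/9)^16 = 0.15190.
By linearity of expectation, E[unseen] = 9·(8/9)^16 = 1.36711.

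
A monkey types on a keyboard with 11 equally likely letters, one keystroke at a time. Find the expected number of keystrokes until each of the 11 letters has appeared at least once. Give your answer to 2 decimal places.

33.22

After k distinct letters have appeared, the next keystroke gives a new one with probability (11-k)/11, so the expected wait for the (k+1)-th is 11/(11-k).
E[T] = 11/11 + 11/10 + 11/9 + ... + 11/2 + 11/1 = 11·H_{11}.
H_{11} = 3.020, so E[T] = 33.219.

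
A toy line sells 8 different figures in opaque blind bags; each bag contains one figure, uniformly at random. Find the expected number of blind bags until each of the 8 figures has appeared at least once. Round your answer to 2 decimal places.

Split into phases: going from k distinct to k+1 distinct takes on average 8/(8-k) blind bags.
E[T] = 8/8 + 8/7 + 8/6 + ... + 8/2 + 8/1 = 8·H_{8}.
H_{8} = 2.718, so E[T] = 21.743.

21.74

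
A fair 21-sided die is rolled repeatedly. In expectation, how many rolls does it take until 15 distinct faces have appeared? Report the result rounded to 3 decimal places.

With k distinct faces already seen, the next new one arrives after an expected 21/(21-k) rolls.
Sum over k = 0,...,14: E = 21/21 + 21/20 + 21/19 + ... + 21/8 + 21/7 = 25.1025.

25.103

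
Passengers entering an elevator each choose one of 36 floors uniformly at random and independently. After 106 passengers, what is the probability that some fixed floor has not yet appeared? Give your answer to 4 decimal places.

Each passenger misses the fixed floor with probability (36-1)/36 = 35/36, independently.
P(still missing after 106) = (35/36)^106 = 0.05048.

0.0505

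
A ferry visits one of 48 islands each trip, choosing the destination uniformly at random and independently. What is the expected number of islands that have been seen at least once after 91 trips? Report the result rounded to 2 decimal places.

For each island, P(seen in 91 trips) = 1 - (47/48)^91 = 0.853.
By linearity of expectation, E[distinct seen] = 48·(1 - (47/48)^91) = 40.934.

40.93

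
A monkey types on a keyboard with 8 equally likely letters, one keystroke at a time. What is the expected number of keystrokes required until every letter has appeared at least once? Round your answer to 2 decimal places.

After k distinct letters have appeared, the next keystroke gives a new one with probability (8-k)/8, so the expected wait for the (k+1)-th is 8/(8-k).
E[T] = 8/8 + 8/7 + 8/6 + ... + 8/2 + 8/1 = 8·H_{8}.
H_{8} = 2.718, so E[T] = 21.743.

21.74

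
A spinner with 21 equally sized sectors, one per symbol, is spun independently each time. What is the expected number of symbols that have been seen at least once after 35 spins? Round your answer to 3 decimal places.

17.193

For each symbol, P(seen in 35 spins) = 1 - (20/21)^35 = 0.8187.
By linearity of expectation, E[distinct seen] = 21·(1 - (20/21)^35) = 17.1929.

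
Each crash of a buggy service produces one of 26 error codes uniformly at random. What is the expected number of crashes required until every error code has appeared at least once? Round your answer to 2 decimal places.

Split into phases: going from k distinct to k+1 distinct takes on average 26/(26-k) crashes.
E[T] = 26/26 + 26/25 + 26/24 + ... + 26/2 + 26/1 = 26·H_{26}.
H_{26} = 3.854, so E[T] = 100.215.

100.21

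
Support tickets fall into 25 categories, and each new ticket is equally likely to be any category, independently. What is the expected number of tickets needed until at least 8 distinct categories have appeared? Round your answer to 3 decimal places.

Going from k to k+1 distinct takes a geometric number of tickets with mean 25/(25-k).
Sum over k = 0,...,7: E = 25/25 + 25/24 + 25/23 + ... + 25/19 + 25/18 = 9.4101.

9.410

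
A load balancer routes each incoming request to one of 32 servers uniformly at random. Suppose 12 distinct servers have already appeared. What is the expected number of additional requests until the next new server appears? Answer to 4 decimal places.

The number of requests until the next new server is geometric with success probability 20/32, so its mean is 32/20.
E = 32/20 = 1.60000.

1.6000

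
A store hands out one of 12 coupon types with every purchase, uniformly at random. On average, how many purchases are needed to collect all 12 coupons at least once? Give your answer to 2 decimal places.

Split into phases: going from k distinct to k+1 distinct takes on average 12/(12-k) purchases.
E[T] = 12/12 + 12/11 + 12/10 + ... + 12/2 + 12/1 = 12·H_{12}.
H_{12} = 3.103, so E[T] = 37.239.

37.24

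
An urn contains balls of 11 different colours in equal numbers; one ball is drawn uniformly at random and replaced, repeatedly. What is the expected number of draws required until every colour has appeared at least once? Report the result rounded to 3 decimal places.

33.219

Split into phases: going from k distinct to k+1 distinct takes on average 11/(11-k) draws.
E[T] = 11/11 + 11/10 + 11/9 + ... + 11/2 + 11/1 = 11·H_{11}.
H_{11} = 3.0199, so E[T] = 33.2187.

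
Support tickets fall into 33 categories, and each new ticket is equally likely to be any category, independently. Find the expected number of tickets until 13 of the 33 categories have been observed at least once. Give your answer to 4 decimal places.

16.2049

Going from k to k+1 distinct takes a geometric number of tickets with mean 33/(33-k).
Sum over k = 0,...,12: E = 33/33 + 33/32 + 33/31 + ... + 33/22 + 33/21 = 16.20493.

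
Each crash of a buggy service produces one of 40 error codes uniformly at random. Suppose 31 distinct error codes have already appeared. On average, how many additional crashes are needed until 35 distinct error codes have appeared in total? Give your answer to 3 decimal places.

With k distinct error codes already seen, the next new one takes an expected 40/(40-k) crashes.
Sum over k = 31,...,34: E = 40/9 + 40/8 + 40/7 + 40/6 = 21.8254.

21.825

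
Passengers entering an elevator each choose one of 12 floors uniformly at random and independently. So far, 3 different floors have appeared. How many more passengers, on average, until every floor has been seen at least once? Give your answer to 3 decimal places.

With k distinct floors already seen, the next new one takes an expected 12/(12-k) passengers.
Sum over k = 3,...,11: E = 12/9 + 12/8 + 12/7 + ... + 12/2 + 12/1 = 33.9476.

33.948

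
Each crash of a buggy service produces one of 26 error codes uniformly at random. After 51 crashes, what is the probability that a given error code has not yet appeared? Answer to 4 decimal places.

0.1353

Each crash misses the fixed error code with probability (26-1)/26 = 25/26, independently.
P(still missing after 51) = (25/26)^51 = 0.13530.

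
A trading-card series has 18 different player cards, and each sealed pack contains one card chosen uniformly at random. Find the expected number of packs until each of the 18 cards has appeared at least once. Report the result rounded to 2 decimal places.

62.91

After k distinct cards have appeared, the next pack gives a new one with probability (18-k)/18, so the expected wait for the (k+1)-th is 18/(18-k).
E[T] = 18/18 + 18/17 + 18/16 + ... + 18/2 + 18/1 = 18·H_{18}.
H_{18} = 3.495, so E[T] = 62.912.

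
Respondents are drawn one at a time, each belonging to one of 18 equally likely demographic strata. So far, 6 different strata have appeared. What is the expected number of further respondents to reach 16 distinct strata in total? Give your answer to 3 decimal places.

The wait to go from k to k+1 distinct strata is geometric with mean 18/(18-k).
Sum over k = 6,...,15: E = 18/12 + 18/11 + 18/10 + ... + 18/4 + 18/3 = 28.8578.

28.858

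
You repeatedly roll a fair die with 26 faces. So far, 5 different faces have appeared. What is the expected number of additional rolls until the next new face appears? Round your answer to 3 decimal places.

Each roll yields a new face with probability (26-5)/26 = 21/26, so the wait is geometric with mean 26/21.
E = 26/21 = 1.2381.

1.238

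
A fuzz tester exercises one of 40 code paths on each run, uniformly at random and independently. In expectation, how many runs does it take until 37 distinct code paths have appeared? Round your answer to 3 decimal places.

Going from k to k+1 distinct takes a geometric number of runs with mean 40/(40-k).
Sum over k = 0,...,36: E = 40/40 + 40/39 + 40/38 + ... + 40/5 + 40/4 = 97.8084.

97.808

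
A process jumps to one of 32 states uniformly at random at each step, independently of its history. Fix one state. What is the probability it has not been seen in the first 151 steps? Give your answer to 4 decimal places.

0.0083

On each step the fixed state fails to appear with probability 31/32.
P(still missing after 151) = (31/32)^151 = 0.00828.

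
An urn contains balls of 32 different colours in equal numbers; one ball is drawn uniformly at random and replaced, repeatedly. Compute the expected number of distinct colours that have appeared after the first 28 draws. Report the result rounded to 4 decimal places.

For each colour, P(seen in 28 draws) = 1 - (31/32)^28 = 0.58892.
By linearity of expectation, E[distinct seen] = 32·(1 - (31/32)^28) = 18.84539.

18.8454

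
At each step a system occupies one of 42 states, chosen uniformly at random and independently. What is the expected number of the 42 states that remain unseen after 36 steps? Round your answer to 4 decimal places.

17.6398

For each state, P(unseen after 36) = (41/42)^36 = 0.42000.
By linearity of expectation, E[unseen] = 42·(41/42)^36 = 17.63980.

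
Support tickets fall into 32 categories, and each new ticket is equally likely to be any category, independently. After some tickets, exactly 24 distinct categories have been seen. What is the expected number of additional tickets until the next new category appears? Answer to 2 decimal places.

4.00

Each ticket yields a new category with probability (32-24)/32 = 8/32, so the wait is geometric with mean 32/8.
E = 32/8 = 4.000.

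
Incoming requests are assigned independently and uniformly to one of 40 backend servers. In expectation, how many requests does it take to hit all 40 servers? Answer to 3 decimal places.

171.142

The wait to go from k to k+1 distinct servers is geometric with mean 40/(40-k).
E[T] = 40/40 + 40/39 + 40/38 + ... + 40/2 + 40/1 = 40·H_{40}.
H_{40} = 4.2785, so E[T] = 171.1417.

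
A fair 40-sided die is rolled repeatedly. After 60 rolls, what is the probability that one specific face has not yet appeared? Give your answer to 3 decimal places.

0.219

On each roll the fixed face fails to appear with probability 39/40.
P(still missing after 60) = (39/40)^60 = 0.2189.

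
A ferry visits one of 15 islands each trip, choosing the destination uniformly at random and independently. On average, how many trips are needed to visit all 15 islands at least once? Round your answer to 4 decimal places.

The wait to go from k to k+1 distinct islands is geometric with mean 15/(15-k).
E[T] = 15/15 + 15/14 + 15/13 + ... + 15/2 + 15/1 = 15·H_{15}.
H_{15} = 3.31823, so E[T] = 49.77343.

49.7734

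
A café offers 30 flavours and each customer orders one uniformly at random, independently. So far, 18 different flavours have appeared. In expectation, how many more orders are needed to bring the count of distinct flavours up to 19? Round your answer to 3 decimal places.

2.500

The wait to go from k to k+1 distinct flavours is geometric with mean 30/(30-k).
Only the k = 18 term is needed: E = 30/12 = 2.5000.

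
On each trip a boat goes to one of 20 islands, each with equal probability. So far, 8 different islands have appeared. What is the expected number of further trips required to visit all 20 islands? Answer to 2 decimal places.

62.06

From k distinct to k+1 distinct takes on average 20/(20-k) trips.
Sum over k = 8,...,19: E = 20/12 + 20/11 + 20/10 + ... + 20/2 + 20/1 = 62.064.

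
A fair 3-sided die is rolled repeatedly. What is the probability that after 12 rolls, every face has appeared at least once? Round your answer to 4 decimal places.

0.9769

Let A_i be the event that face i is missing after 12 rolls. By inclusion–exclusion on the A_i,
P(all seen) = Σ_{j=0}^{3} (-1)^j C(3,j)((3-j)/3)^12
= 1.00000 - 0.02312 + 0.00001 - 0.00000
= 0.97688.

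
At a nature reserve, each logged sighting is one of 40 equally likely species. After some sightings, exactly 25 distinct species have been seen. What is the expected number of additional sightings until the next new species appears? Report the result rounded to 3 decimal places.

2.667

The number of sightings until the next new species is geometric with success probability 15/40, so its mean is 40/15.
E = 40/15 = 2.6667.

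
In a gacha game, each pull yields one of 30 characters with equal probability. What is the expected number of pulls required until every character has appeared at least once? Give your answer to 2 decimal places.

119.85

Split into phases: going from k distinct to k+1 distinct takes on average 30/(30-k) pulls.
E[T] = 30/30 + 30/29 + 30/28 + ... + 30/2 + 30/1 = 30·H_{30}.
H_{30} = 3.995, so E[T] = 119.850.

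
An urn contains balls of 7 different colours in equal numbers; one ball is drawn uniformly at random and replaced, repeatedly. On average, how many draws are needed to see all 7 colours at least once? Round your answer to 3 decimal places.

Split into phases: going from k distinct to k+1 distinct takes on average 7/(7-k) draws.
E[T] = 7/7 + 7/6 + 7/5 + ... + 7/2 + 7/1 = 7·H_{7}.
H_{7} = 2.5929, so E[T] = 18.1500.

18.150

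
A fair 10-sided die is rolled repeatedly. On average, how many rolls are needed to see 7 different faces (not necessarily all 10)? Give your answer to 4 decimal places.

10.9563

Going from k to k+1 distinct takes a geometric number of rolls with mean 10/(10-k).
Sum over k = 0,...,6: E = 10/10 + 10/9 + 10/8 + ... + 10/5 + 10/4 = 10.95635.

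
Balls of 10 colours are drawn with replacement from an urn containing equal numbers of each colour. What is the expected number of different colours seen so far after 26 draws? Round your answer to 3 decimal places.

For each colour, P(seen in 26 draws) = 1 - (9/10)^26 = 0.9354.
By linearity of expectation, E[distinct seen] = 10·(1 - (9/10)^26) = 9.3539.

9.354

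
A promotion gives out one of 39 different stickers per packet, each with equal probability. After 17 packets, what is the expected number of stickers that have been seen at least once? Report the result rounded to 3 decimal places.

For each sticker, P(seen in 17 packets) = 1 - (38/39)^17 = 0.3570.
By linearity of expectation, E[distinct seen] = 39·(1 - (38/39)^17) = 13.9223.

13.922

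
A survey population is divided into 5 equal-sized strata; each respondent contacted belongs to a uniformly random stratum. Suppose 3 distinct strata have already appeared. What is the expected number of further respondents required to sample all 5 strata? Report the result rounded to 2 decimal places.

From k distinct to k+1 distinct takes on average 5/(5-k) respondents.
Sum over k = 3,...,4: E = 5/2 + 5/1 = 7.500.

7.50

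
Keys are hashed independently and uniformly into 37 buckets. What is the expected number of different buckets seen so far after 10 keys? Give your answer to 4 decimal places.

For each bucket, P(seen in 10 keys) = 1 - (36/37)^10 = 0.23966.
By linearity of expectation, E[distinct seen] = 37·(1 - (36/37)^10) = 8.86742.

8.8674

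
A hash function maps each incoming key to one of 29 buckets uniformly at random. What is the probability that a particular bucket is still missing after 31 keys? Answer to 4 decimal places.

0.3369

Each key misses the fixed bucket with probability (29-1)/29 = 28/29, independently.
P(still missing after 31) = (28/29)^31 = 0.33695.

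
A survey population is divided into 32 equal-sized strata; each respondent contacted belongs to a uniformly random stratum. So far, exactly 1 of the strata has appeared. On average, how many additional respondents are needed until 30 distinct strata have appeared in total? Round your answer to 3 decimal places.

With k distinct strata already seen, the next new one takes an expected 32/(32-k) respondents.
Sum over k = 1,...,29: E = 32/31 + 32/30 + 32/29 + ... + 32/4 + 32/3 = 80.8718.

80.872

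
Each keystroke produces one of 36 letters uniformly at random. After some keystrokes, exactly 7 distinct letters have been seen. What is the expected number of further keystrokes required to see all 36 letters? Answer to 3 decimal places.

142.620

The wait to go from k to k+1 distinct letters is geometric with mean 36/(36-k).
Sum over k = 7,...,35: E = 36/29 + 36/28 + 36/27 + ... + 36/2 + 36/1 = 142.6195.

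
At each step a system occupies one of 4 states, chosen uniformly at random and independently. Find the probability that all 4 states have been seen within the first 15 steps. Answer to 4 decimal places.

By inclusion–exclusion over which states are missing,
P(all seen) = Σ_{j=0}^{4} (-1)^j C(4,j)((4-j)/4)^15
= 1.00000 - 0.05345 + 0.00018 - 0.00000 + 0.00000
= 0.94673.

0.9467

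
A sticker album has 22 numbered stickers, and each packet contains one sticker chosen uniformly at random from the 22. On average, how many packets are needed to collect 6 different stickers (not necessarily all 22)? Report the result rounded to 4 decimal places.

6.8219

Going from k to k+1 distinct takes a geometric number of packets with mean 22/(22-k).
Sum over k = 0,...,5: E = 22/22 + 22/21 + 22/20 + 22/19 + 22/18 + 22/17 = 6.82185.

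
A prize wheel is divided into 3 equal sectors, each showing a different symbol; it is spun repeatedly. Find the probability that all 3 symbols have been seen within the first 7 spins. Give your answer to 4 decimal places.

0.8258

Let A_i be the event that symbol i is missing after 7 spins. By inclusion–exclusion on the A_i,
P(all seen) = Σ_{j=0}^{3} (-1)^j C(3,j)((3-j)/3)^7
= 1.00000 - 0.17558 + 0.00137 - 0.00000
= 0.82579.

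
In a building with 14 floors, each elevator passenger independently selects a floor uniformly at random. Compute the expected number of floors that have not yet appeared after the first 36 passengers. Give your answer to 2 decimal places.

0.97

For each floor, P(unseen after 36) = (13/14)^36 = 0.069.
By linearity of expectation, E[unseen] = 14·(13/14)^36 = 0.972.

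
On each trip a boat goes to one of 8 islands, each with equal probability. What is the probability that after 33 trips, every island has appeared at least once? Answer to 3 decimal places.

By inclusion–exclusion over which islands are missing,
P(all seen) = Σ_{j=0}^{8} (-1)^j C(8,j)((8-j)/8)^33
= 1.0000 - 0.0976 + 0.0021 - 0.0000 + 0.0000 - 0.0000 + 0.0000 - 0.0000 + 0.0000
= 0.9045.

0.905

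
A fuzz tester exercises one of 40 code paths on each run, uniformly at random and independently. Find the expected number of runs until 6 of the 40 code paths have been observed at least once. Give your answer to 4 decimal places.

6.4133

With k distinct code paths already seen, the next new one arrives after an expected 40/(40-k) runs.
Sum over k = 0,...,5: E = 40/40 + 40/39 + 40/38 + 40/37 + 40/36 + 40/35 = 6.41332.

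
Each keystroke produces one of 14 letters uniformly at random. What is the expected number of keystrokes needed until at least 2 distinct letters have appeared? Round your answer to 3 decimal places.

With k distinct letters already seen, the next new one arrives after an expected 14/(14-k) keystrokes.
Sum over k = 0,...,1: E = 14/14 + 14/13 = 2.0769.

2.077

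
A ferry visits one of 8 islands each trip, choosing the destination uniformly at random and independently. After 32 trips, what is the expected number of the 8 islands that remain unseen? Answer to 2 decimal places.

0.11

For each island, P(unseen after 32) = (7/8)^32 = 0.014.
By linearity of expectation, E[unseen] = 8·(7/8)^32 = 0.112.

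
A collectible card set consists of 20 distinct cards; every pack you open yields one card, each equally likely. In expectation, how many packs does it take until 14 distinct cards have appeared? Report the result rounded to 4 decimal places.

Going from k to k+1 distinct takes a geometric number of packs with mean 20/(20-k).
Sum over k = 0,...,13: E = 20/20 + 20/19 + 20/18 + ... + 20/8 + 20/7 = 22.95479.

22.9548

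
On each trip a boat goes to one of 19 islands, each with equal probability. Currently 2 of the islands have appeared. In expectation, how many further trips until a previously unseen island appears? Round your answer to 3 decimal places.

1.118

The number of trips until the next new island is geometric with success probability 17/19, so its mean is 19/17.
E = 19/17 = 1.1176.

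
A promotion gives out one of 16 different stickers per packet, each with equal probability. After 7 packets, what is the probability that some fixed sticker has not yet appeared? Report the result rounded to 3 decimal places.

Each packet misses the fixed sticker with probability (16-1)/16 = 15/16, independently.
P(still missing after 7) = (15/16)^7 = 0.6365.

0.637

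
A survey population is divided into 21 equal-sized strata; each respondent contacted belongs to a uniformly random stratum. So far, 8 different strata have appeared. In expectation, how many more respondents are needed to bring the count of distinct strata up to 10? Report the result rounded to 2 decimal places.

3.37

From k distinct to k+1 distinct takes on average 21/(21-k) respondents.
Sum over k = 8,...,9: E = 21/13 + 21/12 = 3.365.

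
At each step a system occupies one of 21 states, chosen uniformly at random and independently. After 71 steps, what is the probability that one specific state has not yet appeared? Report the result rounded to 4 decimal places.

0.0313

Each step misses the fixed state with probability (21-1)/21 = 20/21, independently.
P(still missing after 71) = (20/21)^71 = 0.03130.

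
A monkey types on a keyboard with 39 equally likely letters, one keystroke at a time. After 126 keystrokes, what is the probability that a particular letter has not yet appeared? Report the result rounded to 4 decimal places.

Each keystroke misses the fixed letter with probability (39-1)/39 = 38/39, independently.
P(still missing after 126) = (38/39)^126 = 0.03790.

0.0379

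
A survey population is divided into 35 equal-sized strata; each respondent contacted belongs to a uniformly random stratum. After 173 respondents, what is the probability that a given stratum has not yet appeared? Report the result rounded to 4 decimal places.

0.0066

On each respondent the fixed stratum fails to appear with probability 34/35.
P(still missing after 173) = (34/35)^173 = 0.00664.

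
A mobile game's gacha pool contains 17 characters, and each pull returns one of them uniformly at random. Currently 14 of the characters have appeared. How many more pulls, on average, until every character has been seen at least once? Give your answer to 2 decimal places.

The wait to go from k to k+1 distinct characters is geometric with mean 17/(17-k).
Sum over k = 14,...,16: E = 17/3 + 17/2 + 17/1 = 31.167.

31.17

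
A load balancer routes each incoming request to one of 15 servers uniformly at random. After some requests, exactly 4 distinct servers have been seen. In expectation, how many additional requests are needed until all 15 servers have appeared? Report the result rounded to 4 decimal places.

From k distinct to k+1 distinct takes on average 15/(15-k) requests.
Sum over k = 4,...,14: E = 15/11 + 15/10 + 15/9 + ... + 15/2 + 15/1 = 45.29816.

45.2982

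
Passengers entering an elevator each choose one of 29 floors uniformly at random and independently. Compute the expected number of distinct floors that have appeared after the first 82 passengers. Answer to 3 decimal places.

For each floor, P(seen in 82 passengers) = 1 - (28/29)^82 = 0.9437.
By linearity of expectation, E[distinct seen] = 29·(1 - (28/29)^82) = 27.3680.

27.368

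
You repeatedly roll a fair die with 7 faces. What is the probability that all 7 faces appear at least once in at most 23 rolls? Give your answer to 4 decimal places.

0.8071

By inclusion–exclusion over which faces are missing,
P(all seen) = Σ_{j=0}^{7} (-1)^j C(7,j)((7-j)/7)^23
= 1.00000 - 0.20199 + 0.00915 - 0.00009 + 0.00000 - 0.00000 + 0.00000 - 0.00000
= 0.80707.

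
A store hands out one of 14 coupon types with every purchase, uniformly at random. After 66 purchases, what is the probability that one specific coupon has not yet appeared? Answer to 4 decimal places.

Each purchase misses the fixed coupon with probability (14-1)/14 = 13/14, independently.
P(still missing after 66) = (13/14)^66 = 0.00751.

0.0075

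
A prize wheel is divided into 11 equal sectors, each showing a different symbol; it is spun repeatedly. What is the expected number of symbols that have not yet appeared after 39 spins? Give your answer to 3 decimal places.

For each symbol, P(unseen after 39) = (10/11)^39 = 0.0243.
By linearity of expectation, E[unseen] = 11·(10/11)^39 = 0.2673.

0.267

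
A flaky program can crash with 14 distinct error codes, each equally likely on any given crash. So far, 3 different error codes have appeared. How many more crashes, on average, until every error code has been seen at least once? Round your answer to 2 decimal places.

42.28

From k distinct to k+1 distinct takes on average 14/(14-k) crashes.
Sum over k = 3,...,13: E = 14/11 + 14/10 + 14/9 + ... + 14/2 + 14/1 = 42.278.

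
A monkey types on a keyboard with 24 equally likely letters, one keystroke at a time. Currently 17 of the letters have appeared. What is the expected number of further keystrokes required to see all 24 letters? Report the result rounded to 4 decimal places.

62.2286

From k distinct to k+1 distinct takes on average 24/(24-k) keystrokes.
Sum over k = 17,...,23: E = 24/7 + 24/6 + 24/5 + ... + 24/2 + 24/1 = 62.22857.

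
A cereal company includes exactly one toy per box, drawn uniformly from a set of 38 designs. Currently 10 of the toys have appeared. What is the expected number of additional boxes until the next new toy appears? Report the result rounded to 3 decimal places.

The number of boxes until the next new toy is geometric with success probability 28/38, so its mean is 38/28.
E = 38/28 = 1.3571.

1.357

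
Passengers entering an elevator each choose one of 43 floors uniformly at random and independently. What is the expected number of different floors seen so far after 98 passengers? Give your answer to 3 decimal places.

38.715

For each floor, P(seen in 98 passengers) = 1 - (42/43)^98 = 0.9003.
By linearity of expectation, E[distinct seen] = 43·(1 - (42/43)^98) = 38.7146.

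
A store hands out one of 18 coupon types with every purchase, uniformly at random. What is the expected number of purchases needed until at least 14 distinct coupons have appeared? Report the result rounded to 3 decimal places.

Going from k to k+1 distinct takes a geometric number of purchases with mean 18/(18-k).
Sum over k = 0,...,13: E = 18/18 + 18/17 + 18/16 + ... + 18/6 + 18/5 = 25.4119.

25.412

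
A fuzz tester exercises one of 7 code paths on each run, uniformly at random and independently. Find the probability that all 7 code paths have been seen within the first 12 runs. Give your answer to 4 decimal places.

0.2285

Let A_i be the event that code path i is missing after 12 runs. By inclusion–exclusion on the A_i,
P(all seen) = Σ_{j=0}^{7} (-1)^j C(7,j)((7-j)/7)^12
= 1.00000 - 1.10087 + 0.37041 - 0.04242 + 0.00134 - 0.00001 + 0.00000 - 0.00000
= 0.22845.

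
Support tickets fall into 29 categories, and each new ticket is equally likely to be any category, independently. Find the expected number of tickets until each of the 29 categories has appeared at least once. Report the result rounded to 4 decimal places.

Split into phases: going from k distinct to k+1 distinct takes on average 29/(29-k) tickets.
E[T] = 29/29 + 29/28 + 29/27 + ... + 29/2 + 29/1 = 29·H_{29}.
H_{29} = 3.96165, so E[T] = 114.88796.

114.8880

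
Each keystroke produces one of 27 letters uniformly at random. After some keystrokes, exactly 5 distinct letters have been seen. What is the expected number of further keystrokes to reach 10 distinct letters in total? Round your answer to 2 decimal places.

6.78

From k distinct to k+1 distinct takes on average 27/(27-k) keystrokes.
Sum over k = 5,...,9: E = 27/22 + 27/21 + 27/20 + 27/19 + 27/18 = 6.784.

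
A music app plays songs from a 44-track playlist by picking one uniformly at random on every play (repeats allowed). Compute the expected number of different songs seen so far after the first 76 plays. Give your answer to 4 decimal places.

36.3325

For each song, P(seen in 76 plays) = 1 - (43/44)^76 = 0.82574.
By linearity of expectation, E[distinct seen] = 44·(1 - (43/44)^76) = 36.33253.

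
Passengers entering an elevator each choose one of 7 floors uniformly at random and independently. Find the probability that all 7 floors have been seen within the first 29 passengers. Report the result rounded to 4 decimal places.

By inclusion–exclusion over which floors are missing,
P(all seen) = Σ_{j=0}^{7} (-1)^j C(7,j)((7-j)/7)^29
= 1.00000 - 0.08010 + 0.00121 - 0.00000 + 0.00000 - 0.00000 + 0.00000 - 0.00000
= 0.92111.

0.9211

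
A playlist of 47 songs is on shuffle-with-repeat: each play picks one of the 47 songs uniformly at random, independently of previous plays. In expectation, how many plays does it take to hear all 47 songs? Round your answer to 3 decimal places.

After k distinct songs have appeared, the next play gives a new one with probability (47-k)/47, so the expected wait for the (k+1)-th is 47/(47-k).
E[T] = 47/47 + 47/46 + 47/45 + ... + 47/2 + 47/1 = 47·H_{47}.
H_{47} = 4.4380, so E[T] = 208.5843.

208.584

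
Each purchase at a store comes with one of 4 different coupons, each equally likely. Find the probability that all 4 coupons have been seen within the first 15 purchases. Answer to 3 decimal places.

By inclusion–exclusion over which coupons are missing,
P(all seen) = Σ_{j=0}^{4} (-1)^j C(4,j)((4-j)/4)^15
= 1.0000 - 0.0535 + 0.0002 - 0.0000 + 0.0000
= 0.9467.

0.947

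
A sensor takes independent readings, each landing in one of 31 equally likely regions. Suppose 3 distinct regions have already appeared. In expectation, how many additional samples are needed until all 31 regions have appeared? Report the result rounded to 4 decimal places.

From k distinct to k+1 distinct takes on average 31/(31-k) samples.
Sum over k = 3,...,30: E = 31/28 + 31/27 + 31/26 + ... + 31/2 + 31/1 = 121.74230.

121.7423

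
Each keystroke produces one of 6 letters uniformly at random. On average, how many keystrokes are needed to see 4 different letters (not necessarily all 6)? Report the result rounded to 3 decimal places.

5.700

With k distinct letters already seen, the next new one arrives after an expected 6/(6-k) keystrokes.
Sum over k = 0,...,3: E = 6/6 + 6/5 + 6/4 + 6/3 = 5.7000.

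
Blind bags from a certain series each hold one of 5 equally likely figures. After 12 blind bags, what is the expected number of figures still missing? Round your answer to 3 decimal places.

For each figure, P(unseen after 12) = (4/5)^12 = 0.0687.
By linearity of expectation, E[unseen] = 5·(4/5)^12 = 0.3436.

0.344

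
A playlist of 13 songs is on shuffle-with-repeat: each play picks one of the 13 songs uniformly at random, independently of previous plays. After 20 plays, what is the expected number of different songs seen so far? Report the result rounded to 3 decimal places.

10.378

For each song, P(seen in 20 plays) = 1 - (12/13)^20 = 0.7983.
By linearity of expectation, E[distinct seen] = 13·(1 - (12/13)^20) = 10.3776.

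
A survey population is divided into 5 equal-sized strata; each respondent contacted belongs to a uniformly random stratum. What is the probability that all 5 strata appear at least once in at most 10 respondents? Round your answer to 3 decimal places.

Let A_i be the event that stratum i is missing after 10 respondents. By inclusion–exclusion on the A_i,
P(all seen) = Σ_{j=0}^{5} (-1)^j C(5,j)((5-j)/5)^10
= 1.0000 - 0.5369 + 0.0605 - 0.0010 + 0.0000 - 0.0000
= 0.5225.

0.523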